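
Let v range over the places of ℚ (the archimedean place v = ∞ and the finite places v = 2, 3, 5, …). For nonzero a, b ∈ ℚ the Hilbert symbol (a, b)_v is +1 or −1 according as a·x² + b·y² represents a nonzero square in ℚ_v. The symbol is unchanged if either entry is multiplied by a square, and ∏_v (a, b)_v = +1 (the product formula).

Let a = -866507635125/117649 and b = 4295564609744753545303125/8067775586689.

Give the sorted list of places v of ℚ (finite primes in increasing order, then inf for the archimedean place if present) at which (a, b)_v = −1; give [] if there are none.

(a, b) ≡ (-5, 165) mod (ℚ^×)²; places V = {2, 3, 5, 7, 11, 13, 29, ∞}.
(a,b)_3: α=4, u≡1; β=15, v≡1 (mod 3); (1|3)=+1, (1|3)=+1; sign (−1)^0·+1^15·+1^4 = +1.
(a,b)_5: α=3, u≡1; β=5, v≡3 (mod 5); (1|5)=+1, (3|5)=-1; sign (−1)^0·+1^5·-1^3 = -1.
(a,b)_11: α=2, u≡10; β=5, v≡3 (mod 11); (10|11)=-1, (3|11)=+1; sign (−1)^0·-1^5·+1^2 = -1.
(a,b)_29: α=4, u≡5; β=6, v≡6 (mod 29); (5|29)=+1, (6|29)=+1; sign (−1)^0·+1^6·+1^4 = +1.
(a,b)_∞: sgn(-5)=−, sgn(165)=+, so +1.
(a,b)_7: α=-6, u≡1; β=-10, v≡1 (mod 7); (1|7)=+1, (1|7)=+1; sign (−1)^0·+1^-10·+1^-6 = +1.
(a,b)_2: α=0, β=0; u≡3, v≡5 (mod 8); ε(u)ε(v)=1·0, αω(v)=0·1, βω(u)=0·1; sum ≡ 0  ⇒  +1.
(a,b)_13: α=0, u≡2; β=-4, v≡12 (mod 13); (2|13)=-1, (12|13)=+1; sign (−1)^0·-1^-4·+1^0 = +1.
Ram(-5, 165) = {5, 11}; no ℚ_5-point on the conic.

[5, 11]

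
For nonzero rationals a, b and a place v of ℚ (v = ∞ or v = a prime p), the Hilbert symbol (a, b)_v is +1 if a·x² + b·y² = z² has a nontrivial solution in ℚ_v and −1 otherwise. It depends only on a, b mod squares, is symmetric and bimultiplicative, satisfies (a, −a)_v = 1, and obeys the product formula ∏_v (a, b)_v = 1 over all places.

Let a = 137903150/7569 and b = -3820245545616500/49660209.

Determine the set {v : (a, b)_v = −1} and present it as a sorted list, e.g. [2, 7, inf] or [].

[7, 17]

Mod squares: a ≡ 112574, b ≡ -778085. Check v ∈ {∞, 2, 3, 5, 7, 11, 13, 17, 29, 43, 47}.
v=11: a=11^1·(≡5), b=11^3·(≡10) mod 11; (5|11)=+1, (10|11)=-1; (−1)^{1·3·5}·(+1)^3·(-1)^1 = +1.
v=43: a=43^1·(≡24), b=43^1·(≡42) mod 43; (24|43)=+1, (42|43)=-1; (−1)^{1·1·21}·(+1)^1·(-1)^1 = +1.
v=47: a=47^0·(≡37), b=47^1·(≡8) mod 47; (37|47)=+1, (8|47)=+1; (−1)^{0·1·23}·(+1)^1·(+1)^0 = +1.
v=7: a=7^3·(≡6), b=7^5·(≡5) mod 7; (6|7)=-1, (5|7)=-1; (−1)^{3·5·3}·(-1)^5·(-1)^3 = -1.
v=2: v_2(a)=1, v_2(b)=2; units ≡ 7, 3 (mod 8); ε·ε+αω+βω = 1·1+1·1+2·0 ≡ 0  ⇒  (a,b)_2 = +1.
v=∞: 112574 > 0 and -778085 < 0  ⇒  (a,b)_∞ = +1.
v=13: a=13^0·(≡7), b=13^2·(≡9) mod 13; (7|13)=-1, (9|13)=+1; (−1)^{0·2·6}·(-1)^2·(+1)^0 = +1.
v=3: a=3^-2·(≡2), b=3^-10·(≡1) mod 3; (2|3)=-1, (1|3)=+1; (−1)^{-2·-10·1}·(-1)^-10·(+1)^-2 = +1.
v=29: a=29^-2·(≡13), b=29^-2·(≡8) mod 29; (13|29)=+1, (8|29)=-1; (−1)^{-2·-2·14}·(+1)^-2·(-1)^-2 = +1.
v=17: a=17^1·(≡15), b=17^0·(≡14) mod 17; (15|17)=+1, (14|17)=-1; (−1)^{1·0·8}·(+1)^0·(-1)^1 = -1.
v=5: a=5^2·(≡4), b=5^3·(≡2) mod 5; (4|5)=+1, (2|5)=-1; (−1)^{2·3·2}·(+1)^3·(-1)^2 = +1.
(112574, -778085 / ℚ) ramifies at {7, 17}: a division algebra.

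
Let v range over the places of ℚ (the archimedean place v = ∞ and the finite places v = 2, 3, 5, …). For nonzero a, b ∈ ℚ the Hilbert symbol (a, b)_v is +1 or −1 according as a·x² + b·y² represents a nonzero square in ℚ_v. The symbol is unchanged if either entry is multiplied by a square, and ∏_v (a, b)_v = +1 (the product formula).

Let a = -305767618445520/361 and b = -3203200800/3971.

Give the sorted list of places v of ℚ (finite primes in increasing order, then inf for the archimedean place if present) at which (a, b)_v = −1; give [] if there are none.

[2, 5, 7, inf]

Mod squares: a ≡ -805, b ≡ -22. Check v ∈ {∞, 2, 3, 5, 7, 11, 19, 23, 29}.
v=3: a=3^2·(≡2), b=3^2·(≡2) mod 3; (2|3)=-1, (2|3)=-1; (−1)^{2·2·1}·(-1)^2·(-1)^2 = +1.
v=2: v_2(a)=4, v_2(b)=5; units ≡ 3, 5 (mod 8); ε·ε+αω+βω = 1·0+4·1+5·1 ≡ 1  ⇒  (a,b)_2 = -1.
v=5: a=5^1·(≡1), b=5^2·(≡3) mod 5; (1|5)=+1, (3|5)=-1; (−1)^{1·2·2}·(+1)^2·(-1)^1 = -1.
v=23: a=23^3·(≡5), b=23^2·(≡16) mod 23; (5|23)=-1, (16|23)=+1; (−1)^{3·2·11}·(-1)^2·(+1)^3 = +1.
v=7: a=7^3·(≡4), b=7^0·(≡6) mod 7; (4|7)=+1, (6|7)=-1; (−1)^{3·0·3}·(+1)^0·(-1)^3 = -1.
v=29: a=29^2·(≡9), b=29^2·(≡28) mod 29; (9|29)=+1, (28|29)=+1; (−1)^{2·2·14}·(+1)^2·(+1)^2 = +1.
v=11: a=11^2·(≡3), b=11^-1·(≡4) mod 11; (3|11)=+1, (4|11)=+1; (−1)^{2·-1·5}·(+1)^-1·(+1)^2 = +1.
v=∞: -805 < 0 and -22 < 0  ⇒  (a,b)_∞ = -1.
v=19: a=19^-2·(≡15), b=19^-2·(≡9) mod 19; (15|19)=-1, (9|19)=+1; (−1)^{-2·-2·9}·(-1)^-2·(+1)^-2 = +1.
|Ram(-805, -22)| = 4, even; anisotropic at {2, 5, 7, ∞}.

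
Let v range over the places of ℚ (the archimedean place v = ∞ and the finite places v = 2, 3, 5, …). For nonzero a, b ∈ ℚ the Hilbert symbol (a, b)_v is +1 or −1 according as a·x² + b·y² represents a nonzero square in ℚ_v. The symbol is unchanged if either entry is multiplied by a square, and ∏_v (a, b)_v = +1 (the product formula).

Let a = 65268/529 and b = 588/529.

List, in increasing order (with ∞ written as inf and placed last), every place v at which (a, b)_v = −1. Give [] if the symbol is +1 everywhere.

[]

Mod squares: a ≡ 37, b ≡ 3. Check v ∈ {∞, 2, 3, 7, 23, 37}.
v=23: a=23^-2·(≡17), b=23^-2·(≡13) mod 23; (17|23)=-1, (13|23)=+1; (−1)^{-2·-2·11}·(-1)^-2·(+1)^-2 = +1.
v=3: a=3^2·(≡1), b=3^1·(≡1) mod 3; (1|3)=+1, (1|3)=+1; (−1)^{2·1·1}·(+1)^1·(+1)^2 = +1.
v=37: a=37^1·(≡9), b=37^0·(≡3) mod 37; (9|37)=+1, (3|37)=+1; (−1)^{1·0·18}·(+1)^0·(+1)^1 = +1.
v=∞: 37 > 0 and 3 > 0  ⇒  (a,b)_∞ = +1.
v=2: v_2(a)=2, v_2(b)=2; units ≡ 5, 3 (mod 8); ε·ε+αω+βω = 0·1+2·1+2·1 ≡ 0  ⇒  (a,b)_2 = +1.
v=7: a=7^2·(≡4), b=7^2·(≡3) mod 7; (4|7)=+1, (3|7)=-1; (−1)^{2·2·3}·(+1)^2·(-1)^2 = +1.
Every local symbol is +1, so the conic 37·x² + 3·y² = z² has ℚ_v-points for all v and hence a ℚ-point; (a, b / ℚ) ≅ M_2(ℚ).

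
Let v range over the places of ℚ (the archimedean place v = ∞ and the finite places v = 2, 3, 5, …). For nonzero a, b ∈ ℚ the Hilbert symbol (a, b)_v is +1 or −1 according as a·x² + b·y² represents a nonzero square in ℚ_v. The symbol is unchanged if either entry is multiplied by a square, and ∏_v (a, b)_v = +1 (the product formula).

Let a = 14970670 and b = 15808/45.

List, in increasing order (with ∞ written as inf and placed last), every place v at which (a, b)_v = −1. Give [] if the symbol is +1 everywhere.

[5, 13, 19, 29]

(a, b) ≡ (41470, 1235) mod (ℚ^×)²; places V = {2, 3, 5, 11, 13, 19, 29, ∞}.
(a,b)_11: α=1, u≡6; β=0, v≡1 (mod 11); (6|11)=-1, (1|11)=+1; sign (−1)^0·-1^0·+1^1 = +1.
(a,b)_∞: sgn(41470)=+, sgn(1235)=+, so +1.
(a,b)_13: α=1, u≡11; β=1, v≡12 (mod 13); (11|13)=-1, (12|13)=+1; sign (−1)^0·-1^1·+1^1 = -1.
(a,b)_2: α=1, β=6; u≡7, v≡3 (mod 8); ε(u)ε(v)=1·1, αω(v)=1·1, βω(u)=6·0; sum ≡ 0  ⇒  +1.
(a,b)_29: α=1, u≡1; β=0, v≡2 (mod 29); (1|29)=+1, (2|29)=-1; sign (−1)^0·+1^0·-1^1 = -1.
(a,b)_5: α=1, u≡4; β=-1, v≡2 (mod 5); (4|5)=+1, (2|5)=-1; sign (−1)^0·+1^-1·-1^1 = -1.
(a,b)_19: α=2, u≡12; β=1, v≡13 (mod 19); (12|19)=-1, (13|19)=-1; sign (−1)^0·-1^1·-1^2 = -1.
(a,b)_3: α=0, u≡1; β=-2, v≡2 (mod 3); (1|3)=+1, (2|3)=-1; sign (−1)^0·+1^-2·-1^0 = +1.
|Ram(41470, 1235)| = 4, even; anisotropic at {5, 13, 19, 29}.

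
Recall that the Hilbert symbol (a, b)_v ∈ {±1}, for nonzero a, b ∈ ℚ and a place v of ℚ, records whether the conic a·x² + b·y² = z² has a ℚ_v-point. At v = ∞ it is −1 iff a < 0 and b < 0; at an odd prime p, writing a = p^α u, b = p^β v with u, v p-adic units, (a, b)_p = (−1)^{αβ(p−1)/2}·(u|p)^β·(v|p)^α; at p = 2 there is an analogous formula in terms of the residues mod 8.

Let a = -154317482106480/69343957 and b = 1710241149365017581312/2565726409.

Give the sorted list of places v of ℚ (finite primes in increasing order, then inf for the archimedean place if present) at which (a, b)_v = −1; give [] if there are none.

[5, 37]

(a, b) ≡ (-2035, 23) mod (ℚ^×)²; places V = {2, 3, 5, 7, 11, 13, 17, 23, 37, ∞}.
(a,b)_13: α=0, u≡5; β=2, v≡1 (mod 13); (5|13)=-1, (1|13)=+1; sign (−1)^0·-1^2·+1^0 = +1.
(a,b)_∞: sgn(-2035)=−, sgn(23)=+, so +1.
(a,b)_2: α=4, β=8; u≡5, v≡7 (mod 8); ε(u)ε(v)=0·1, αω(v)=4·0, βω(u)=8·1; sum ≡ 0  ⇒  +1.
(a,b)_3: α=4, u≡2; β=8, v≡2 (mod 3); (2|3)=-1, (2|3)=-1; sign (−1)^0·-1^8·-1^4 = +1.
(a,b)_7: α=2, u≡4; β=2, v≡1 (mod 7); (4|7)=+1, (1|7)=+1; sign (−1)^0·+1^2·+1^2 = +1.
(a,b)_17: α=4, u≡6; β=4, v≡7 (mod 17); (6|17)=-1, (7|17)=-1; sign (−1)^0·-1^4·-1^4 = +1.
(a,b)_11: α=1, u≡10; β=2, v≡4 (mod 11); (10|11)=-1, (4|11)=+1; sign (−1)^0·-1^2·+1^1 = +1.
(a,b)_37: α=-5, u≡15; β=-6, v≡8 (mod 37); (15|37)=-1, (8|37)=-1; sign (−1)^0·-1^-6·-1^-5 = -1.
(a,b)_5: α=1, u≡2; β=0, v≡3 (mod 5); (2|5)=-1, (3|5)=-1; sign (−1)^0·-1^0·-1^1 = -1.
(a,b)_23: α=2, u≡9; β=3, v≡12 (mod 23); (9|23)=+1, (12|23)=+1; sign (−1)^0·+1^3·+1^2 = +1.
Ram(-2035, 23) = {5, 37}; no ℚ_5-point on the conic.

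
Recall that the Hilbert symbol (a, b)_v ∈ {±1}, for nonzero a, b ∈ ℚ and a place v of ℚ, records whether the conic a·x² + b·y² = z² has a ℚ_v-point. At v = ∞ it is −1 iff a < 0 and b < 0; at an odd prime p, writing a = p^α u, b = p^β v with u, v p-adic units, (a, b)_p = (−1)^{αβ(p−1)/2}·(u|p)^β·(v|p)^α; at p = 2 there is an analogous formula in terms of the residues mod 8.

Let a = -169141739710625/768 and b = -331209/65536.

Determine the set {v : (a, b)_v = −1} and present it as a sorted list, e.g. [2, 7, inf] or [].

[19, 29, 41, inf]

Mod squares: a ≡ -437019, b ≡ -4089. Check v ∈ {∞, 2, 3, 5, 11, 17, 19, 29, 41, 47}.
v=29: a=29^2·(≡3), b=29^1·(≡6) mod 29; (3|29)=-1, (6|29)=+1; (−1)^{2·1·14}·(-1)^1·(+1)^2 = -1.
v=19: a=19^1·(≡15), b=19^0·(≡15) mod 19; (15|19)=-1, (15|19)=-1; (−1)^{1·0·9}·(-1)^0·(-1)^1 = -1.
v=11: a=11^1·(≡1), b=11^0·(≡5) mod 11; (1|11)=+1, (5|11)=+1; (−1)^{1·0·5}·(+1)^0·(+1)^1 = +1.
v=3: a=3^-1·(≡1), b=3^5·(≡2) mod 3; (1|3)=+1, (2|3)=-1; (−1)^{-1·5·1}·(+1)^5·(-1)^-1 = +1.
v=2: v_2(a)=-8, v_2(b)=-16; units ≡ 5, 7 (mod 8); ε·ε+αω+βω = 0·1+-8·0+-16·1 ≡ 0  ⇒  (a,b)_2 = +1.
v=∞: -437019 < 0 and -4089 < 0  ⇒  (a,b)_∞ = -1.
v=5: a=5^4·(≡1), b=5^0·(≡1) mod 5; (1|5)=+1, (1|5)=+1; (−1)^{4·0·2}·(+1)^0·(+1)^4 = +1.
v=41: a=41^1·(≡2), b=41^0·(≡29) mod 41; (2|41)=+1, (29|41)=-1; (−1)^{1·0·20}·(+1)^0·(-1)^1 = -1.
v=17: a=17^1·(≡12), b=17^0·(≡2) mod 17; (12|17)=-1, (2|17)=+1; (−1)^{1·0·8}·(-1)^0·(+1)^1 = +1.
v=47: a=47^2·(≡17), b=47^1·(≡8) mod 47; (17|47)=+1, (8|47)=+1; (−1)^{2·1·23}·(+1)^1·(+1)^2 = +1.
(-437019, -4089 / ℚ) ramifies at {19, 29, 41, ∞}: a division algebra.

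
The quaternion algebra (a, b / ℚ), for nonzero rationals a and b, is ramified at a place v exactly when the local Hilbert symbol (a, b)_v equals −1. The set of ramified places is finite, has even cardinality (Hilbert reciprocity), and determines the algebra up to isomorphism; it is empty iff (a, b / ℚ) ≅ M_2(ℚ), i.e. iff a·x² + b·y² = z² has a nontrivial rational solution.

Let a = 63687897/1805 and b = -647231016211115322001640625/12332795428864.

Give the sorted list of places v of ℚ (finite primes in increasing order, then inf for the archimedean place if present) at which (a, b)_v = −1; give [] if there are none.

[3, 5]

Mod squares: a ≡ 1365, b ≡ -2145. Check v ∈ {∞, 2, 3, 5, 7, 11, 13, 19, 23}.
v=11: a=11^0·(≡9), b=11^1·(≡5) mod 11; (9|11)=+1, (5|11)=+1; (−1)^{0·1·5}·(+1)^1·(+1)^0 = +1.
v=∞: 1365 > 0 and -2145 < 0  ⇒  (a,b)_∞ = +1.
v=2: v_2(a)=0, v_2(b)=-18; units ≡ 5, 7 (mod 8); ε·ε+αω+βω = 0·1+0·0+-18·1 ≡ 0  ⇒  (a,b)_2 = +1.
v=23: a=23^2·(≡1), b=23^6·(≡10) mod 23; (1|23)=+1, (10|23)=-1; (−1)^{2·6·11}·(+1)^6·(-1)^2 = +1.
v=5: a=5^-1·(≡2), b=5^7·(≡1) mod 5; (2|5)=-1, (1|5)=+1; (−1)^{-1·7·2}·(-1)^7·(+1)^-1 = -1.
v=3: a=3^3·(≡2), b=3^9·(≡2) mod 3; (2|3)=-1, (2|3)=-1; (−1)^{3·9·1}·(-1)^9·(-1)^3 = -1.
v=19: a=19^-2·(≡6), b=19^-6·(≡14) mod 19; (6|19)=+1, (14|19)=-1; (−1)^{-2·-6·9}·(+1)^-6·(-1)^-2 = +1.
v=7: a=7^3·(≡3), b=7^6·(≡1) mod 7; (3|7)=-1, (1|7)=+1; (−1)^{3·6·3}·(-1)^6·(+1)^3 = +1.
v=13: a=13^1·(≡10), b=13^3·(≡10) mod 13; (10|13)=+1, (10|13)=+1; (−1)^{1·3·6}·(+1)^3·(+1)^1 = +1.
|Ram(1365, -2145)| = 2, even; anisotropic at {3, 5}.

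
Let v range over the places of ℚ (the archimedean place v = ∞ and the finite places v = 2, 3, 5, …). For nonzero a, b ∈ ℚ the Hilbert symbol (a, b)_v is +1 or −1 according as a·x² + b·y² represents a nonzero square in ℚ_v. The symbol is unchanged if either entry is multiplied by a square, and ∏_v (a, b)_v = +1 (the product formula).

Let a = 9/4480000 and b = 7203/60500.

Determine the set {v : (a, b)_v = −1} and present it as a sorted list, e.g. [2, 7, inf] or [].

[2, 5]

(a, b) ≡ (7, 15) mod (ℚ^×)²; places V = {2, 3, 5, 7, 11, ∞}.
(a,b)_3: α=2, u≡1; β=1, v≡2 (mod 3); (1|3)=+1, (2|3)=-1; sign (−1)^0·+1^1·-1^2 = +1.
(a,b)_5: α=-4, u≡3; β=-3, v≡2 (mod 5); (3|5)=-1, (2|5)=-1; sign (−1)^0·-1^-3·-1^-4 = -1.
(a,b)_2: α=-10, β=-2; u≡7, v≡7 (mod 8); ε(u)ε(v)=1·1, αω(v)=-10·0, βω(u)=-2·0; sum ≡ 1  ⇒  -1.
(a,b)_7: α=-1, u≡4; β=4, v≡4 (mod 7); (4|7)=+1, (4|7)=+1; sign (−1)^0·+1^4·+1^-1 = +1.
(a,b)_∞: sgn(7)=+, sgn(15)=+, so +1.
(a,b)_11: α=0, u≡8; β=-2, v≡4 (mod 11); (8|11)=-1, (4|11)=+1; sign (−1)^0·-1^-2·+1^0 = +1.
|Ram(7, 15)| = 2, even; anisotropic at {2, 5}.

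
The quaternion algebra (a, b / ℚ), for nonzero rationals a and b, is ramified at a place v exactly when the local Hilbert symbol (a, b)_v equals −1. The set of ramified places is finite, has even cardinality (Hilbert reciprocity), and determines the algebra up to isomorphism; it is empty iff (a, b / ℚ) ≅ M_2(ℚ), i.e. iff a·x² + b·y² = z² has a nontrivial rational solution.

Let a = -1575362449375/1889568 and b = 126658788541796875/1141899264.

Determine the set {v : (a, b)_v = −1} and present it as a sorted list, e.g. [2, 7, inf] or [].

Mod squares: a ≡ -344318, b ≡ 63427. Check v ∈ {∞, 2, 3, 5, 7, 11, 13, 17, 19, 41}.
v=2: v_2(a)=-5, v_2(b)=-20; units ≡ 1, 3 (mod 8); ε·ε+αω+βω = 0·1+-5·1+-20·0 ≡ 1  ⇒  (a,b)_2 = -1.
v=3: a=3^-10·(≡1), b=3^-2·(≡1) mod 3; (1|3)=+1, (1|3)=+1; (−1)^{-10·-2·1}·(+1)^-2·(+1)^-10 = +1.
v=5: a=5^4·(≡2), b=5^8·(≡3) mod 5; (2|5)=-1, (3|5)=-1; (−1)^{4·8·2}·(-1)^8·(-1)^4 = +1.
v=17: a=17^1·(≡5), b=17^3·(≡4) mod 17; (5|17)=-1, (4|17)=+1; (−1)^{1·3·8}·(-1)^3·(+1)^1 = -1.
v=13: a=13^1·(≡5), b=13^1·(≡9) mod 13; (5|13)=-1, (9|13)=+1; (−1)^{1·1·6}·(-1)^1·(+1)^1 = -1.
v=11: a=11^4·(≡4), b=11^-2·(≡5) mod 11; (4|11)=+1, (5|11)=+1; (−1)^{4·-2·5}·(+1)^-2·(+1)^4 = +1.
v=19: a=19^1·(≡6), b=19^2·(≡5) mod 19; (6|19)=+1, (5|19)=+1; (−1)^{1·2·9}·(+1)^2·(+1)^1 = +1.
v=7: a=7^0·(≡3), b=7^3·(≡6) mod 7; (3|7)=-1, (6|7)=-1; (−1)^{0·3·3}·(-1)^3·(-1)^0 = -1.
v=∞: -344318 < 0 and 63427 > 0  ⇒  (a,b)_∞ = +1.
v=41: a=41^1·(≡17), b=41^1·(≡27) mod 41; (17|41)=-1, (27|41)=-1; (−1)^{1·1·20}·(-1)^1·(-1)^1 = +1.
(-344318, 63427 / ℚ) ramifies at {2, 7, 13, 17}: a division algebra.

[2, 7, 13, 17]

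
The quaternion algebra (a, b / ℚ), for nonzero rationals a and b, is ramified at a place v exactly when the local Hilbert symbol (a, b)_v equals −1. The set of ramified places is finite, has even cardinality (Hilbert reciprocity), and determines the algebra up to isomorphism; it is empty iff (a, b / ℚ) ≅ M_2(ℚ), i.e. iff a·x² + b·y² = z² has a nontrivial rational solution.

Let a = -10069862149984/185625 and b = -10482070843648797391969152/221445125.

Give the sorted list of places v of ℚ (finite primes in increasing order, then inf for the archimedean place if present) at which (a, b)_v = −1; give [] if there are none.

Mod squares: a ≡ -21318, b ≡ -3990. Check v ∈ {∞, 2, 3, 5, 7, 11, 13, 17, 19, 29}.
v=5: a=5^-4·(≡3), b=5^-3·(≡3) mod 5; (3|5)=-1, (3|5)=-1; (−1)^{-4·-3·2}·(-1)^-3·(-1)^-4 = -1.
v=17: a=17^1·(≡2), b=17^2·(≡12) mod 17; (2|17)=+1, (12|17)=-1; (−1)^{1·2·8}·(+1)^2·(-1)^1 = -1.
v=13: a=13^2·(≡8), b=13^2·(≡10) mod 13; (8|13)=-1, (10|13)=+1; (−1)^{2·2·6}·(-1)^2·(+1)^2 = +1.
v=19: a=19^1·(≡8), b=19^3·(≡12) mod 19; (8|19)=-1, (12|19)=-1; (−1)^{1·3·9}·(-1)^3·(-1)^1 = -1.
v=2: v_2(a)=5, v_2(b)=7; units ≡ 5, 5 (mod 8); ε·ε+αω+βω = 0·0+5·1+7·1 ≡ 0  ⇒  (a,b)_2 = +1.
v=3: a=3^-3·(≡1), b=3^1·(≡2) mod 3; (1|3)=+1, (2|3)=-1; (−1)^{-3·1·1}·(+1)^1·(-1)^-3 = +1.
v=29: a=29^0·(≡11), b=29^2·(≡27) mod 29; (11|29)=-1, (27|29)=-1; (−1)^{0·2·14}·(-1)^2·(-1)^0 = +1.
v=11: a=11^-1·(≡1), b=11^-6·(≡4) mod 11; (1|11)=+1, (4|11)=+1; (−1)^{-1·-6·5}·(+1)^-6·(+1)^-1 = +1.
v=∞: -21318 < 0 and -3990 < 0  ⇒  (a,b)_∞ = -1.
v=7: a=7^8·(≡4), b=7^13·(≡2) mod 7; (4|7)=+1, (2|7)=+1; (−1)^{8·13·3}·(+1)^13·(+1)^8 = +1.
(-21318, -3990 / ℚ) ramifies at {5, 17, 19, ∞}: a division algebra.

[5, 17, 19, inf]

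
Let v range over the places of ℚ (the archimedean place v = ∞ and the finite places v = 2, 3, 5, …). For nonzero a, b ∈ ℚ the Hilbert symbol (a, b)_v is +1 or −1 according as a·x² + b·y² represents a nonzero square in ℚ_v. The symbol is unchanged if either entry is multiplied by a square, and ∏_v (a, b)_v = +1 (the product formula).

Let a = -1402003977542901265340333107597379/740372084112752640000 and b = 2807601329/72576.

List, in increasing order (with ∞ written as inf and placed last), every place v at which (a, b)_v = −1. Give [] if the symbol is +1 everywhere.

(a, b) ≡ (-3059, 79534) mod (ℚ^×)²; places V = {2, 3, 5, 7, 13, 19, 23, 37, ∞}.
(a,b)_7: α=7, u≡2; β=-1, v≡1 (mod 7); (2|7)=+1, (1|7)=+1; sign (−1)^1·+1^-1·+1^7 = -1.
(a,b)_19: α=9, u≡15; β=3, v≡6 (mod 19); (15|19)=-1, (6|19)=+1; sign (−1)^1·-1^3·+1^9 = +1.
(a,b)_23: α=3, u≡5; β=1, v≡4 (mod 23); (5|23)=-1, (4|23)=+1; sign (−1)^1·-1^1·+1^3 = +1.
(a,b)_2: α=-22, β=-7; u≡5, v≡7 (mod 8); ε(u)ε(v)=0·1, αω(v)=-22·0, βω(u)=-7·1; sum ≡ 1  ⇒  -1.
(a,b)_13: α=2, u≡10; β=1, v≡6 (mod 13); (10|13)=+1, (6|13)=-1; sign (−1)^0·+1^1·-1^2 = +1.
(a,b)_5: α=-4, u≡4; β=0, v≡4 (mod 5); (4|5)=+1, (4|5)=+1; sign (−1)^0·+1^0·+1^-4 = +1.
(a,b)_3: α=-24, u≡1; β=-4, v≡1 (mod 3); (1|3)=+1, (1|3)=+1; sign (−1)^0·+1^-4·+1^-24 = +1.
(a,b)_∞: sgn(-3059)=−, sgn(79534)=+, so +1.
(a,b)_37: α=6, u≡11; β=2, v≡10 (mod 37); (11|37)=+1, (10|37)=+1; sign (−1)^0·+1^2·+1^6 = +1.
Ram(-3059, 79534) = {2, 7}; no ℚ_2-point on the conic.

[2, 7]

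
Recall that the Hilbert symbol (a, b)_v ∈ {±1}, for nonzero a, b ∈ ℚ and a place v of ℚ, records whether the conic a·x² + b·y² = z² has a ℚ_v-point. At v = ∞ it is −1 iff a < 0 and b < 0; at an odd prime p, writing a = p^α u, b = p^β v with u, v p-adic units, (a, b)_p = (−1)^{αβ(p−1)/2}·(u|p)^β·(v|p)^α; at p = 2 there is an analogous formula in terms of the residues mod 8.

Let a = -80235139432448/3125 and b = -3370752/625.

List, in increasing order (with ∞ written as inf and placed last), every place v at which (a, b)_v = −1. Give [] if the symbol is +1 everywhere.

[5, 7, 13, inf]

Mod squares: a ≡ -715, b ≡ -1463. Check v ∈ {∞, 2, 3, 5, 7, 11, 13, 19}.
v=11: a=11^3·(≡5), b=11^1·(≡8) mod 11; (5|11)=+1, (8|11)=-1; (−1)^{3·1·5}·(+1)^1·(-1)^3 = +1.
v=19: a=19^2·(≡1), b=19^1·(≡12) mod 19; (1|19)=+1, (12|19)=-1; (−1)^{2·1·9}·(+1)^1·(-1)^2 = +1.
v=7: a=7^2·(≡6), b=7^1·(≡4) mod 7; (6|7)=-1, (4|7)=+1; (−1)^{2·1·3}·(-1)^1·(+1)^2 = -1.
v=5: a=5^-5·(≡2), b=5^-4·(≡3) mod 5; (2|5)=-1, (3|5)=-1; (−1)^{-5·-4·2}·(-1)^-4·(-1)^-5 = -1.
v=2: v_2(a)=18, v_2(b)=8; units ≡ 5, 1 (mod 8); ε·ε+αω+βω = 0·0+18·0+8·1 ≡ 0  ⇒  (a,b)_2 = +1.
v=13: a=13^1·(≡9), b=13^0·(≡5) mod 13; (9|13)=+1, (5|13)=-1; (−1)^{1·0·6}·(+1)^0·(-1)^1 = -1.
v=3: a=3^0·(≡2), b=3^2·(≡1) mod 3; (2|3)=-1, (1|3)=+1; (−1)^{0·2·1}·(-1)^2·(+1)^0 = +1.
v=∞: -715 < 0 and -1463 < 0  ⇒  (a,b)_∞ = -1.
|Ram(-715, -1463)| = 4, even; anisotropic at {5, 7, 13, ∞}.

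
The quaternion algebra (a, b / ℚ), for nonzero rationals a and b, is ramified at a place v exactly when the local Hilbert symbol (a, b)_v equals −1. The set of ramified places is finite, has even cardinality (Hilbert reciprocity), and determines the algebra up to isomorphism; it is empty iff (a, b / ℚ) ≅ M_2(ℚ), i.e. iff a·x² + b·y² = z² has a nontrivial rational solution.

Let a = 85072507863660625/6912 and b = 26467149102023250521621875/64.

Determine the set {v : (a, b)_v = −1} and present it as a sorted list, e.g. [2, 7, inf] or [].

(a, b) ≡ (824619, 408595) mod (ℚ^×)²; places V = {2, 3, 5, 7, 11, 17, 19, 23, 37, ∞}.
(a,b)_17: α=5, u≡10; β=7, v≡12 (mod 17); (10|17)=-1, (12|17)=-1; sign (−1)^0·-1^7·-1^5 = +1.
(a,b)_5: α=4, u≡1; β=5, v≡1 (mod 5); (1|5)=+1, (1|5)=+1; sign (−1)^0·+1^5·+1^4 = +1.
(a,b)_3: α=-3, u≡1; β=0, v≡1 (mod 3); (1|3)=+1, (1|3)=+1; sign (−1)^0·+1^0·+1^-3 = +1.
(a,b)_23: α=1, u≡5; β=3, v≡9 (mod 23); (5|23)=-1, (9|23)=+1; sign (−1)^1·-1^3·+1^1 = +1.
(a,b)_2: α=-8, β=-6; u≡3, v≡3 (mod 8); ε(u)ε(v)=1·1, αω(v)=-8·1, βω(u)=-6·1; sum ≡ 1  ⇒  -1.
(a,b)_37: α=1, u≡19; β=2, v≡7 (mod 37); (19|37)=-1, (7|37)=+1; sign (−1)^0·-1^2·+1^1 = +1.
(a,b)_7: α=2, u≡5; β=2, v≡5 (mod 7); (5|7)=-1, (5|7)=-1; sign (−1)^0·-1^2·-1^2 = +1.
(a,b)_19: α=1, u≡7; β=1, v≡1 (mod 19); (7|19)=+1, (1|19)=+1; sign (−1)^1·+1^1·+1^1 = -1.
(a,b)_∞: sgn(824619)=+, sgn(408595)=+, so +1.
(a,b)_11: α=2, u≡3; β=3, v≡3 (mod 11); (3|11)=+1, (3|11)=+1; sign (−1)^0·+1^3·+1^2 = +1.
Ram(824619, 408595) = {2, 19}; no ℚ_2-point on the conic.

[2, 19]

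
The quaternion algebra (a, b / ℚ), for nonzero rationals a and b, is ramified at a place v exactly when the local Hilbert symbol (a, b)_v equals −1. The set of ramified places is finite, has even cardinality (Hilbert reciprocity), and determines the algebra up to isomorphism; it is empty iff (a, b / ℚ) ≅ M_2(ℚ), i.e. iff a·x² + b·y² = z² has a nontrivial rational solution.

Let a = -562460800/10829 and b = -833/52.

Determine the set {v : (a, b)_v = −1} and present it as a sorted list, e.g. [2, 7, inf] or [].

(a, b) ≡ (-92378, -221) mod (ℚ^×)²; places V = {2, 5, 7, 11, 13, 17, 19, 29, ∞}.
(a,b)_17: α=-1, u≡14; β=1, v≡2 (mod 17); (14|17)=-1, (2|17)=+1; sign (−1)^0·-1^1·+1^-1 = -1.
(a,b)_13: α=-1, u≡8; β=-1, v≡3 (mod 13); (8|13)=-1, (3|13)=+1; sign (−1)^0·-1^-1·+1^-1 = -1.
(a,b)_19: α=1, u≡3; β=0, v≡7 (mod 19); (3|19)=-1, (7|19)=+1; sign (−1)^0·-1^0·+1^1 = +1.
(a,b)_11: α=1, u≡8; β=0, v≡10 (mod 11); (8|11)=-1, (10|11)=-1; sign (−1)^0·-1^0·-1^1 = -1.
(a,b)_2: α=7, β=-2; u≡3, v≡3 (mod 8); ε(u)ε(v)=1·1, αω(v)=7·1, βω(u)=-2·1; sum ≡ 0  ⇒  +1.
(a,b)_∞: sgn(-92378)=−, sgn(-221)=−, so -1.
(a,b)_5: α=2, u≡2; β=0, v≡1 (mod 5); (2|5)=-1, (1|5)=+1; sign (−1)^0·-1^0·+1^2 = +1.
(a,b)_7: α=-2, u≡2; β=2, v≡6 (mod 7); (2|7)=+1, (6|7)=-1; sign (−1)^0·+1^2·-1^-2 = +1.
(a,b)_29: α=2, u≡24; β=0, v≡18 (mod 29); (24|29)=+1, (18|29)=-1; sign (−1)^0·+1^0·-1^2 = +1.
|Ram(-92378, -221)| = 4, even; anisotropic at {11, 13, 17, ∞}.

[11, 13, 17, inf]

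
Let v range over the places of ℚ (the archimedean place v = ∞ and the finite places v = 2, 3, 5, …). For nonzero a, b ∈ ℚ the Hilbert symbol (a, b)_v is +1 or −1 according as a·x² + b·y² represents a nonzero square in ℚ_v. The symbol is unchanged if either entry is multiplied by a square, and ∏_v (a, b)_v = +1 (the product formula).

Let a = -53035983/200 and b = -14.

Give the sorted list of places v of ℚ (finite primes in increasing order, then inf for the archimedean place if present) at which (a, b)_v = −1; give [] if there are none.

(a, b) ≡ (-286, -14) mod (ℚ^×)²; places V = {2, 3, 5, 7, 11, 13, 29, ∞}.
(a,b)_3: α=2, u≡2; β=0, v≡1 (mod 3); (2|3)=-1, (1|3)=+1; sign (−1)^0·-1^0·+1^2 = +1.
(a,b)_2: α=-3, β=1; u≡1, v≡1 (mod 8); ε(u)ε(v)=0·0, αω(v)=-3·0, βω(u)=1·0; sum ≡ 0  ⇒  +1.
(a,b)_7: α=2, u≡2; β=1, v≡5 (mod 7); (2|7)=+1, (5|7)=-1; sign (−1)^0·+1^1·-1^2 = +1.
(a,b)_∞: sgn(-286)=−, sgn(-14)=−, so -1.
(a,b)_5: α=-2, u≡4; β=0, v≡1 (mod 5); (4|5)=+1, (1|5)=+1; sign (−1)^0·+1^0·+1^-2 = +1.
(a,b)_11: α=1, u≡6; β=0, v≡8 (mod 11); (6|11)=-1, (8|11)=-1; sign (−1)^0·-1^0·-1^1 = -1.
(a,b)_13: α=1, u≡12; β=0, v≡12 (mod 13); (12|13)=+1, (12|13)=+1; sign (−1)^0·+1^0·+1^1 = +1.
(a,b)_29: α=2, u≡25; β=0, v≡15 (mod 29); (25|29)=+1, (15|29)=-1; sign (−1)^0·+1^0·-1^2 = +1.
|Ram(-286, -14)| = 2, even; anisotropic at {11, ∞}.

[11, inf]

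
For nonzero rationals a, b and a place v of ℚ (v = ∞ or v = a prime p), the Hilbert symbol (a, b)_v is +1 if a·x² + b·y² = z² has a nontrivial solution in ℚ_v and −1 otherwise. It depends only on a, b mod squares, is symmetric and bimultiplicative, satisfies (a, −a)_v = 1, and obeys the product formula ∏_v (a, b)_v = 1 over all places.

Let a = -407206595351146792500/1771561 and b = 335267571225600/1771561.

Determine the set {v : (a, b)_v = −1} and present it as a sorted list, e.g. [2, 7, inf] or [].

[13, 37]

Mod squares: a ≡ -13, b ≡ 629. Check v ∈ {∞, 2, 3, 5, 11, 13, 17, 37}.
v=17: a=17^2·(≡13), b=17^1·(≡10) mod 17; (13|17)=+1, (10|17)=-1; (−1)^{2·1·8}·(+1)^1·(-1)^2 = +1.
v=13: a=13^7·(≡3), b=13^4·(≡11) mod 13; (3|13)=+1, (11|13)=-1; (−1)^{7·4·6}·(+1)^4·(-1)^7 = -1.
v=11: a=11^-6·(≡9), b=11^-6·(≡2) mod 11; (9|11)=+1, (2|11)=-1; (−1)^{-6·-6·5}·(+1)^-6·(-1)^-6 = +1.
v=2: v_2(a)=2, v_2(b)=10; units ≡ 3, 5 (mod 8); ε·ε+αω+βω = 1·0+2·1+10·1 ≡ 0  ⇒  (a,b)_2 = +1.
v=∞: -13 < 0 and 629 > 0  ⇒  (a,b)_∞ = +1.
v=5: a=5^4·(≡2), b=5^2·(≡4) mod 5; (2|5)=-1, (4|5)=+1; (−1)^{4·2·2}·(-1)^2·(+1)^4 = +1.
v=3: a=3^8·(≡2), b=3^6·(≡2) mod 3; (2|3)=-1, (2|3)=-1; (−1)^{8·6·1}·(-1)^6·(-1)^8 = +1.
v=37: a=37^2·(≡23), b=37^1·(≡13) mod 37; (23|37)=-1, (13|37)=-1; (−1)^{2·1·18}·(-1)^1·(-1)^2 = -1.
|Ram(-13, 629)| = 2, even; anisotropic at {13, 37}.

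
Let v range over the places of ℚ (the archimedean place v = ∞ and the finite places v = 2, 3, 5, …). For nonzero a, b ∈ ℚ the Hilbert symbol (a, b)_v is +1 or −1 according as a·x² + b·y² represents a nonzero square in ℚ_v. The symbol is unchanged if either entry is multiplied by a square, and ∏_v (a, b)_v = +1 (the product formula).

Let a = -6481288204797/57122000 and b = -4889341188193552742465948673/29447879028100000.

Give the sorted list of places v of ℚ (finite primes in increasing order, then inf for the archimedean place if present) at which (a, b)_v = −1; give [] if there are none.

(a, b) ≡ (-5865, -330) mod (ℚ^×)²; places V = {2, 3, 5, 7, 11, 13, 17, 19, 23, 37, 41, ∞}.
(a,b)_5: α=-3, u≡3; β=-5, v≡1 (mod 5); (3|5)=-1, (1|5)=+1; sign (−1)^0·-1^-5·+1^-3 = -1.
(a,b)_17: α=1, u≡5; β=2, v≡7 (mod 17); (5|17)=-1, (7|17)=-1; sign (−1)^0·-1^2·-1^1 = -1.
(a,b)_3: α=1, u≡1; β=3, v≡1 (mod 3); (1|3)=+1, (1|3)=+1; sign (−1)^1·+1^3·+1^1 = -1.
(a,b)_2: α=-4, β=-5; u≡7, v≡3 (mod 8); ε(u)ε(v)=1·1, αω(v)=-4·1, βω(u)=-5·0; sum ≡ 1  ⇒  -1.
(a,b)_23: α=1, u≡14; β=2, v≡14 (mod 23); (14|23)=-1, (14|23)=-1; sign (−1)^0·-1^2·-1^1 = -1.
(a,b)_13: α=-4, u≡8; β=-8, v≡7 (mod 13); (8|13)=-1, (7|13)=-1; sign (−1)^0·-1^-8·-1^-4 = +1.
(a,b)_7: α=4, u≡1; β=10, v≡5 (mod 7); (1|7)=+1, (5|7)=-1; sign (−1)^0·+1^10·-1^4 = +1.
(a,b)_37: α=2, u≡31; β=4, v≡10 (mod 37); (31|37)=-1, (10|37)=+1; sign (−1)^0·-1^4·+1^2 = +1.
(a,b)_11: α=0, u≡1; β=3, v≡4 (mod 11); (1|11)=+1, (4|11)=+1; sign (−1)^0·+1^3·+1^0 = +1.
(a,b)_∞: sgn(-5865)=−, sgn(-330)=−, so -1.
(a,b)_19: α=0, u≡11; β=-2, v≡12 (mod 19); (11|19)=+1, (12|19)=-1; sign (−1)^0·+1^-2·-1^0 = +1.
(a,b)_41: α=2, u≡9; β=2, v≡16 (mod 41); (9|41)=+1, (16|41)=+1; sign (−1)^0·+1^2·+1^2 = +1.
Ram(-5865, -330) = {2, 3, 5, 17, 23, ∞}; no ℚ_2-point on the conic.

[2, 3, 5, 17, 23, inf]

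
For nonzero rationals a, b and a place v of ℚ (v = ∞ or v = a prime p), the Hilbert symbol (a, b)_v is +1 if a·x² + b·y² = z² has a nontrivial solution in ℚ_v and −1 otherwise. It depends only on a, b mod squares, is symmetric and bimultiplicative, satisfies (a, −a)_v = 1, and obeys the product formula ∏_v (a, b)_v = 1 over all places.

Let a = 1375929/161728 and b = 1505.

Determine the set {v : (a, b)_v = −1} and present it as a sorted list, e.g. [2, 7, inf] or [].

[5, 43]

Mod squares: a ≡ 7, b ≡ 1505. Check v ∈ {∞, 2, 3, 5, 7, 17, 19, 23, 43}.
v=5: a=5^0·(≡3), b=5^1·(≡1) mod 5; (3|5)=-1, (1|5)=+1; (−1)^{0·1·2}·(-1)^1·(+1)^0 = -1.
v=17: a=17^2·(≡5), b=17^0·(≡9) mod 17; (5|17)=-1, (9|17)=+1; (−1)^{2·0·8}·(-1)^0·(+1)^2 = +1.
v=43: a=43^0·(≡3), b=43^1·(≡35) mod 43; (3|43)=-1, (35|43)=+1; (−1)^{0·1·21}·(-1)^1·(+1)^0 = -1.
v=19: a=19^-2·(≡4), b=19^0·(≡4) mod 19; (4|19)=+1, (4|19)=+1; (−1)^{-2·0·9}·(+1)^0·(+1)^-2 = +1.
v=∞: 7 > 0 and 1505 > 0  ⇒  (a,b)_∞ = +1.
v=7: a=7^-1·(≡4), b=7^1·(≡5) mod 7; (4|7)=+1, (5|7)=-1; (−1)^{-1·1·3}·(+1)^1·(-1)^-1 = +1.
v=2: v_2(a)=-6, v_2(b)=0; units ≡ 7, 1 (mod 8); ε·ε+αω+βω = 1·0+-6·0+0·0 ≡ 0  ⇒  (a,b)_2 = +1.
v=3: a=3^2·(≡1), b=3^0·(≡2) mod 3; (1|3)=+1, (2|3)=-1; (−1)^{2·0·1}·(+1)^0·(-1)^2 = +1.
v=23: a=23^2·(≡17), b=23^0·(≡10) mod 23; (17|23)=-1, (10|23)=-1; (−1)^{2·0·11}·(-1)^0·(-1)^2 = +1.
(7, 1505 / ℚ) ramifies at {5, 43}: a division algebra.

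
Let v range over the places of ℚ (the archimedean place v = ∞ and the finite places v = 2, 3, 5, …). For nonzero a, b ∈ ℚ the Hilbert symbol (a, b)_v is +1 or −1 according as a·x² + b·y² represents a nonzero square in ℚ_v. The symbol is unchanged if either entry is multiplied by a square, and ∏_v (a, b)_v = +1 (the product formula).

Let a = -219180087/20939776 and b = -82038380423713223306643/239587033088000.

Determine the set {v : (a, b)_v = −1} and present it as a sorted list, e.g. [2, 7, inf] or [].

[5, 23, 43, inf]

(a, b) ≡ (-23, -232415) mod (ℚ^×)²; places V = {2, 3, 5, 7, 11, 13, 23, 43, 47, ∞}.
(a,b)_11: α=-2, u≡7; β=2, v≡5 (mod 11); (7|11)=-1, (5|11)=+1; sign (−1)^0·-1^2·+1^-2 = +1.
(a,b)_5: α=0, u≡3; β=-3, v≡3 (mod 5); (3|5)=-1, (3|5)=-1; sign (−1)^0·-1^-3·-1^0 = -1.
(a,b)_13: α=-2, u≡4; β=-4, v≡4 (mod 13); (4|13)=+1, (4|13)=+1; sign (−1)^0·+1^-4·+1^-2 = +1.
(a,b)_∞: sgn(-23)=−, sgn(-232415)=−, so -1.
(a,b)_3: α=4, u≡1; β=14, v≡1 (mod 3); (1|3)=+1, (1|3)=+1; sign (−1)^0·+1^14·+1^4 = +1.
(a,b)_2: α=-10, β=-26; u≡1, v≡1 (mod 8); ε(u)ε(v)=0·0, αω(v)=-10·0, βω(u)=-26·0; sum ≡ 0  ⇒  +1.
(a,b)_23: α=1, u≡21; β=3, v≡21 (mod 23); (21|23)=-1, (21|23)=-1; sign (−1)^1·-1^3·-1^1 = -1.
(a,b)_7: α=6, u≡5; β=8, v≡5 (mod 7); (5|7)=-1, (5|7)=-1; sign (−1)^0·-1^8·-1^6 = +1.
(a,b)_47: α=0, u≡6; β=1, v≡9 (mod 47); (6|47)=+1, (9|47)=+1; sign (−1)^0·+1^1·+1^0 = +1.
(a,b)_43: α=0, u≡5; β=1, v≡31 (mod 43); (5|43)=-1, (31|43)=+1; sign (−1)^0·-1^1·+1^0 = -1.
Ram(-23, -232415) = {5, 23, 43, ∞}; no ℚ_5-point on the conic.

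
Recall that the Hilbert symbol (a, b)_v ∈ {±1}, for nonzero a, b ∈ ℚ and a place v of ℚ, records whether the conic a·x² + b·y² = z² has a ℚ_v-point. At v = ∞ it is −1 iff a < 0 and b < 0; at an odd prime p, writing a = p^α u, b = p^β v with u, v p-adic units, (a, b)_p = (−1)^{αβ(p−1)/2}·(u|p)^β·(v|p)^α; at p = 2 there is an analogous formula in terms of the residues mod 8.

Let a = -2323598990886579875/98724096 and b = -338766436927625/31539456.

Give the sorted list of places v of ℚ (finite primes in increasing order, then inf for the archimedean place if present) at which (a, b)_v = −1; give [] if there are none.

[41, inf]

Mod squares: a ≡ -7871795, b ≡ -414305. Check v ∈ {∞, 2, 3, 5, 7, 13, 19, 23, 41, 43, 47}.
v=41: a=41^1·(≡8), b=41^1·(≡35) mod 41; (8|41)=+1, (35|41)=-1; (−1)^{1·1·20}·(+1)^1·(-1)^1 = -1.
v=13: a=13^0·(≡4), b=13^-2·(≡11) mod 13; (4|13)=+1, (11|13)=-1; (−1)^{0·-2·6}·(+1)^-2·(-1)^0 = +1.
v=7: a=7^2·(≡3), b=7^2·(≡2) mod 7; (3|7)=-1, (2|7)=+1; (−1)^{2·2·3}·(-1)^2·(+1)^2 = +1.
v=47: a=47^1·(≡31), b=47^1·(≡9) mod 47; (31|47)=-1, (9|47)=+1; (−1)^{1·1·23}·(-1)^1·(+1)^1 = +1.
v=2: v_2(a)=-8, v_2(b)=-8; units ≡ 5, 7 (mod 8); ε·ε+αω+βω = 0·1+-8·0+-8·1 ≡ 0  ⇒  (a,b)_2 = +1.
v=∞: -7871795 < 0 and -414305 < 0  ⇒  (a,b)_∞ = -1.
v=5: a=5^3·(≡1), b=5^3·(≡4) mod 5; (1|5)=+1, (4|5)=+1; (−1)^{3·3·2}·(+1)^3·(+1)^3 = +1.
v=23: a=23^-2·(≡12), b=23^0·(≡21) mod 23; (12|23)=+1, (21|23)=-1; (−1)^{-2·0·11}·(+1)^0·(-1)^-2 = +1.
v=19: a=19^5·(≡11), b=19^2·(≡7) mod 19; (11|19)=+1, (7|19)=+1; (−1)^{5·2·9}·(+1)^2·(+1)^5 = +1.
v=3: a=3^-6·(≡1), b=3^-6·(≡1) mod 3; (1|3)=+1, (1|3)=+1; (−1)^{-6·-6·1}·(+1)^-6·(+1)^-6 = +1.
v=43: a=43^3·(≡5), b=43^3·(≡14) mod 43; (5|43)=-1, (14|43)=+1; (−1)^{3·3·21}·(-1)^3·(+1)^3 = +1.
Ram(-7871795, -414305) = {41, ∞}; no ℚ_41-point on the conic.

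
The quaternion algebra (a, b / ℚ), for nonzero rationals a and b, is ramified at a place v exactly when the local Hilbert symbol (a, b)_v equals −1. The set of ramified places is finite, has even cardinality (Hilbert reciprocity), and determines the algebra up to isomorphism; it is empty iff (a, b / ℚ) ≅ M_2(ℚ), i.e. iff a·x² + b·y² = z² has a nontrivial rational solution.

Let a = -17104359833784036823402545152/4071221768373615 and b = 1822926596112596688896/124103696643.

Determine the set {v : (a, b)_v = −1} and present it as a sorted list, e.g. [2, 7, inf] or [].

[3, 5, 11, 23]

Mod squares: a ≡ -98670, b ≡ 30498. Check v ∈ {∞, 2, 3, 5, 7, 11, 13, 17, 23, 31, 47}.
v=5: a=5^-1·(≡1), b=5^0·(≡2) mod 5; (1|5)=+1, (2|5)=-1; (−1)^{-1·0·2}·(+1)^0·(-1)^-1 = -1.
v=47: a=47^2·(≡46), b=47^2·(≡7) mod 47; (46|47)=-1, (7|47)=+1; (−1)^{2·2·23}·(-1)^2·(+1)^2 = +1.
v=31: a=31^-2·(≡6), b=31^-2·(≡8) mod 31; (6|31)=-1, (8|31)=+1; (−1)^{-2·-2·15}·(-1)^-2·(+1)^-2 = +1.
v=7: a=7^6·(≡4), b=7^4·(≡3) mod 7; (4|7)=+1, (3|7)=-1; (−1)^{6·4·3}·(+1)^4·(-1)^6 = +1.
v=∞: -98670 < 0 and 30498 > 0  ⇒  (a,b)_∞ = +1.
v=11: a=11^1·(≡2), b=11^0·(≡2) mod 11; (2|11)=-1, (2|11)=-1; (−1)^{1·0·5}·(-1)^0·(-1)^1 = -1.
v=3: a=3^-25·(≡2), b=3^-17·(≡2) mod 3; (2|3)=-1, (2|3)=-1; (−1)^{-25·-17·1}·(-1)^-17·(-1)^-25 = -1.
v=13: a=13^5·(≡7), b=13^5·(≡6) mod 13; (7|13)=-1, (6|13)=-1; (−1)^{5·5·6}·(-1)^5·(-1)^5 = +1.
v=2: v_2(a)=23, v_2(b)=13; units ≡ 1, 1 (mod 8); ε·ε+αω+βω = 0·0+23·0+13·0 ≡ 0  ⇒  (a,b)_2 = +1.
v=23: a=23^1·(≡7), b=23^1·(≡7) mod 23; (7|23)=-1, (7|23)=-1; (−1)^{1·1·11}·(-1)^1·(-1)^1 = -1.
v=17: a=17^4·(≡2), b=17^3·(≡8) mod 17; (2|17)=+1, (8|17)=+1; (−1)^{4·3·8}·(+1)^3·(+1)^4 = +1.
(-98670, 30498 / ℚ) ramifies at {3, 5, 11, 23}: a division algebra.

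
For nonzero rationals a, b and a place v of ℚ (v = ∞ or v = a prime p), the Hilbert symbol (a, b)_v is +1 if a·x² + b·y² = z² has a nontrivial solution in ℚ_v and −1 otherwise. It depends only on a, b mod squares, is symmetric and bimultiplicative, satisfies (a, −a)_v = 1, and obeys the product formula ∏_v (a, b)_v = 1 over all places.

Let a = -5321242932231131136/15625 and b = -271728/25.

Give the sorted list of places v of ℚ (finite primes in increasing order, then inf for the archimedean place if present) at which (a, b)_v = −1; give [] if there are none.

Mod squares: a ≡ -4504269, b ≡ -1887. Check v ∈ {∞, 2, 3, 5, 7, 11, 17, 31, 37}.
v=∞: -4504269 < 0 and -1887 < 0  ⇒  (a,b)_∞ = -1.
v=17: a=17^3·(≡11), b=17^1·(≡8) mod 17; (11|17)=-1, (8|17)=+1; (−1)^{3·1·8}·(-1)^1·(+1)^3 = -1.
v=5: a=5^-6·(≡4), b=5^-2·(≡2) mod 5; (4|5)=+1, (2|5)=-1; (−1)^{-6·-2·2}·(+1)^-2·(-1)^-6 = +1.
v=2: v_2(a)=12, v_2(b)=4; units ≡ 3, 1 (mod 8); ε·ε+αω+βω = 1·0+12·0+4·1 ≡ 0  ⇒  (a,b)_2 = +1.
v=37: a=37^3·(≡21), b=37^1·(≡20) mod 37; (21|37)=+1, (20|37)=-1; (−1)^{3·1·18}·(+1)^1·(-1)^3 = -1.
v=11: a=11^1·(≡10), b=11^0·(≡9) mod 11; (10|11)=-1, (9|11)=+1; (−1)^{1·0·5}·(-1)^0·(+1)^1 = +1.
v=3: a=3^7·(≡2), b=3^3·(≡1) mod 3; (2|3)=-1, (1|3)=+1; (−1)^{7·3·1}·(-1)^3·(+1)^7 = +1.
v=7: a=7^1·(≡1), b=7^0·(≡3) mod 7; (1|7)=+1, (3|7)=-1; (−1)^{1·0·3}·(+1)^0·(-1)^1 = -1.
v=31: a=31^1·(≡17), b=31^0·(≡28) mod 31; (17|31)=-1, (28|31)=+1; (−1)^{1·0·15}·(-1)^0·(+1)^1 = +1.
|Ram(-4504269, -1887)| = 4, even; anisotropic at {7, 17, 37, ∞}.

[7, 17, 37, inf]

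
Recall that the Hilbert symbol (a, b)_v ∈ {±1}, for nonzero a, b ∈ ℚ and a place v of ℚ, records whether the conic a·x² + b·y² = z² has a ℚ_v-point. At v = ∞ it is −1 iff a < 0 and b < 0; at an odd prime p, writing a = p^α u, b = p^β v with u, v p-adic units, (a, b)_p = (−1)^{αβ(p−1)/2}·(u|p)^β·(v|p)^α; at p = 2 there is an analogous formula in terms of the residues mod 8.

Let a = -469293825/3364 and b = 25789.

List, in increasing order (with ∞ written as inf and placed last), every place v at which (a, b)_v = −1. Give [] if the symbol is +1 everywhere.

Mod squares: a ≡ -383097, b ≡ 25789. Check v ∈ {∞, 2, 3, 5, 7, 11, 13, 17, 19, 29, 37, 41, 47}.
v=47: a=47^1·(≡3), b=47^0·(≡33) mod 47; (3|47)=+1, (33|47)=-1; (−1)^{1·0·23}·(+1)^0·(-1)^1 = -1.
v=13: a=13^1·(≡11), b=13^0·(≡10) mod 13; (11|13)=-1, (10|13)=+1; (−1)^{1·0·6}·(-1)^0·(+1)^1 = +1.
v=17: a=17^0·(≡1), b=17^1·(≡4) mod 17; (1|17)=+1, (4|17)=+1; (−1)^{0·1·8}·(+1)^1·(+1)^0 = +1.
v=5: a=5^2·(≡3), b=5^0·(≡4) mod 5; (3|5)=-1, (4|5)=+1; (−1)^{2·0·2}·(-1)^0·(+1)^2 = +1.
v=3: a=3^1·(≡2), b=3^0·(≡1) mod 3; (2|3)=-1, (1|3)=+1; (−1)^{1·0·1}·(-1)^0·(+1)^1 = +1.
v=19: a=19^1·(≡2), b=19^0·(≡6) mod 19; (2|19)=-1, (6|19)=+1; (−1)^{1·0·9}·(-1)^0·(+1)^1 = +1.
v=11: a=11^1·(≡2), b=11^0·(≡5) mod 11; (2|11)=-1, (5|11)=+1; (−1)^{1·0·5}·(-1)^0·(+1)^1 = +1.
v=7: a=7^2·(≡6), b=7^0·(≡1) mod 7; (6|7)=-1, (1|7)=+1; (−1)^{2·0·3}·(-1)^0·(+1)^2 = +1.
v=29: a=29^-2·(≡24), b=29^0·(≡8) mod 29; (24|29)=+1, (8|29)=-1; (−1)^{-2·0·14}·(+1)^0·(-1)^-2 = +1.
v=37: a=37^0·(≡11), b=37^1·(≡31) mod 37; (11|37)=+1, (31|37)=-1; (−1)^{0·1·18}·(+1)^1·(-1)^0 = +1.
v=2: v_2(a)=-2, v_2(b)=0; units ≡ 7, 5 (mod 8); ε·ε+αω+βω = 1·0+-2·1+0·0 ≡ 0  ⇒  (a,b)_2 = +1.
v=41: a=41^0·(≡3), b=41^1·(≡14) mod 41; (3|41)=-1, (14|41)=-1; (−1)^{0·1·20}·(-1)^1·(-1)^0 = -1.
v=∞: -383097 < 0 and 25789 > 0  ⇒  (a,b)_∞ = +1.
|Ram(-383097, 25789)| = 2, even; anisotropic at {41, 47}.

[41, 47]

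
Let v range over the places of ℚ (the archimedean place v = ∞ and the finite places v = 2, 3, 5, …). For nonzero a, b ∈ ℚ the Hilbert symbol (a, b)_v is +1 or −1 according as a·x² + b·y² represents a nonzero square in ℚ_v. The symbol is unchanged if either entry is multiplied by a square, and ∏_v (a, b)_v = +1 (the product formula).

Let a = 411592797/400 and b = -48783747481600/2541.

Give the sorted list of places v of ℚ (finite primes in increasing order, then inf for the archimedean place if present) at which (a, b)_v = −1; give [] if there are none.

[2, 3, 11, 31]

(a, b) ≡ (933317, -29946) mod (ℚ^×)²; places V = {2, 3, 5, 7, 11, 17, 23, 31, ∞}.
(a,b)_23: α=1, u≡21; β=1, v≡2 (mod 23); (21|23)=-1, (2|23)=+1; sign (−1)^1·-1^1·+1^1 = +1.
(a,b)_7: α=3, u≡4; β=-1, v≡5 (mod 7); (4|7)=+1, (5|7)=-1; sign (−1)^1·+1^-1·-1^3 = +1.
(a,b)_31: α=1, u≡17; β=1, v≡26 (mod 31); (17|31)=-1, (26|31)=-1; sign (−1)^1·-1^1·-1^1 = -1.
(a,b)_11: α=1, u≡1; β=-2, v≡10 (mod 11); (1|11)=+1, (10|11)=-1; sign (−1)^0·+1^-2·-1^1 = -1.
(a,b)_5: α=-2, u≡2; β=2, v≡1 (mod 5); (2|5)=-1, (1|5)=+1; sign (−1)^0·-1^2·+1^-2 = +1.
(a,b)_∞: sgn(933317)=+, sgn(-29946)=−, so +1.
(a,b)_2: α=-4, β=15; u≡5, v≡3 (mod 8); ε(u)ε(v)=0·1, αω(v)=-4·1, βω(u)=15·1; sum ≡ 1  ⇒  -1.
(a,b)_17: α=1, u≡1; β=4, v≡9 (mod 17); (1|17)=+1, (9|17)=+1; sign (−1)^0·+1^4·+1^1 = +1.
(a,b)_3: α=2, u≡2; β=-1, v≡2 (mod 3); (2|3)=-1, (2|3)=-1; sign (−1)^0·-1^-1·-1^2 = -1.
|Ram(933317, -29946)| = 4, even; anisotropic at {2, 3, 11, 31}.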